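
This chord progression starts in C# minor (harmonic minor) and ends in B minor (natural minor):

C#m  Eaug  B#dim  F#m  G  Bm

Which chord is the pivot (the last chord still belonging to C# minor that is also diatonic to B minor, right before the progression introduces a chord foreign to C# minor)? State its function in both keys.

Chords diatonic to C# minor: C#m, D#dim, Eaug, F#m, G#, A, B#dim.
Reading the progression, the first chord not in that set is G, so the modulation leaves C# minor there.
The chord immediately before G is F#m, which is diatonic to both keys: iv in C# minor and v in B minor.

F#m — iv in C# minor, v in B minor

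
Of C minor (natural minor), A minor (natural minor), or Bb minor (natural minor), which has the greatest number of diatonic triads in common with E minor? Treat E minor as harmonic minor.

Triads of E minor (harmonic minor): Em (i), F#dim (ii°), Gaug (III+), Am (iv), B (V), C (VI), D#dim (vii°).
C minor (natural minor) shares 0: none.
A minor (natural minor) shares 3: Em, Am, C.
Bb minor (natural minor) shares 0: none.
The most common triads (3) are shared with A minor.

A minor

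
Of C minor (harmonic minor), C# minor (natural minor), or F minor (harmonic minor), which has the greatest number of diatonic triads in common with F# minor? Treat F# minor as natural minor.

C# minor

Triads of F# minor (natural minor): F# minor (i), G# diminished (ii°), A major (III), B minor (iv), C# minor (v), D major (VI), E major (VII).
C minor (harmonic minor) shares 0: none.
C# minor (natural minor) shares 4: F#m, A, C#m, E.
F minor (harmonic minor) shares 0: none.
The most common triads (4) are shared with C# minor.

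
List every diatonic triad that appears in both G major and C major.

G, Am, C, Em

Triads in G major: G major (I), A minor (ii), B minor (iii), C major (IV), D major (V), E minor (vi), F# diminished (vii°).
Triads in C major: C major (I), D minor (ii), E minor (iii), F major (IV), G major (V), A minor (vi), B diminished (vii°).
Shared triads with their functions: G major (I in G major, V in C major); A minor (ii in G major, vi in C major); C major (IV in G major, I in C major); E minor (vi in G major, iii in C major).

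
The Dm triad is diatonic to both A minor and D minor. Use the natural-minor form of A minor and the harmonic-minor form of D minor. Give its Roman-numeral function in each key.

iv in A minor; i in D minor

The scale of A minor (natural minor) is A B C D E F G; D is degree 4, and the triad built there (D-F-A) is minor, so it is iv.
The scale of D minor (harmonic minor) is D E F G A Bb C#; D is degree 1, and the triad built there (D-F-A) is minor, so it is i.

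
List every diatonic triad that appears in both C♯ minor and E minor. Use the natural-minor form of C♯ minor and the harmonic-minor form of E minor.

Triads in C♯ minor (natural minor): C♯m (i), D♯dim (ii°), E (III), F♯m (iv), G♯m (v), A (VI), B (VII).
Triads in E minor (harmonic minor): Em (i), F♯dim (ii°), Gaug (III+), Am (iv), B (V), C (VI), D♯dim (vii°).
Shared triads with their functions: D♯dim (ii° in C♯ minor, vii° in E minor); B (VII in C♯ minor, V in E minor).

D♯dim, B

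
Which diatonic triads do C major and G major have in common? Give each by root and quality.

Triads in C major: C (I), Dm (ii), Em (iii), F (IV), G (V), Am (vi), Bdim (vii°).
Triads in G major: G (I), Am (ii), Bm (iii), C (IV), D (V), Em (vi), F#dim (vii°).
Shared triads with their functions: C (I in C major, IV in G major); Em (iii in C major, vi in G major); G (V in C major, I in G major); Am (vi in C major, ii in G major).

C, Em, G, Am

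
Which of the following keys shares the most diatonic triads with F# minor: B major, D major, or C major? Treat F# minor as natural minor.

D major

Triads of F# minor (natural minor): F# minor (i), G# diminished (ii°), A major (III), B minor (iv), C# minor (v), D major (VI), E major (VII).
B major shares 2: C#m, E.
D major shares 4: F#m, A, Bm, D.
C major shares 0: none.
The most common triads (4) are shared with D major.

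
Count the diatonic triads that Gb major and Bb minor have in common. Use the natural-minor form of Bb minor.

4

Diatonic triads of Gb major: Gb major (I), Ab minor (ii), Bb minor (iii), Cb major (IV), Db major (V), Eb minor (vi), F diminished (vii°).
Diatonic triads of Bb minor (natural minor): Bb minor (i), C diminished (ii°), Db major (III), Eb minor (iv), F minor (v), Gb major (VI), Ab major (VII).
Matching root and quality in both lists: Gb major, Bb minor, Db major, Eb minor.
That gives 4 common triads.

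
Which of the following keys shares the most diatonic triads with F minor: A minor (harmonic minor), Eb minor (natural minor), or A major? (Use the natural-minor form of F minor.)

Triads of F minor (natural minor): F minor (i), G diminished (ii°), Ab major (III), Bb minor (iv), C minor (v), Db major (VI), Eb major (VII).
A minor (harmonic minor) shares 0: none.
Eb minor (natural minor) shares 2: Bbm, Db.
A major shares 0: none.
The most common triads (2) are shared with Eb minor.

Eb minor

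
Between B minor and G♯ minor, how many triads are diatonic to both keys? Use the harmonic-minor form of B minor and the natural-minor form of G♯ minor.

Diatonic triads of B minor (harmonic minor): Bm (i), C♯dim (ii°), Daug (III+), Em (iv), F♯ (V), G (VI), A♯dim (vii°).
Diatonic triads of G♯ minor (natural minor): G♯m (i), A♯dim (ii°), B (III), C♯m (iv), D♯m (v), E (VI), F♯ (VII).
Matching root and quality in both lists: F♯, A♯dim.
That gives 2 common triads.

2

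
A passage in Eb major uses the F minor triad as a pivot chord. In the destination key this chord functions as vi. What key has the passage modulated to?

Ab major

The numeral vi denotes a minor triad on scale degree 6. With F on degree 6, the tonic of the new key is Ab.
Degree 6 carries a minor triad in major keys, so the destination is Ab major.
Check: the diatonic triads of Ab major are Ab (I), Bbm (ii), Cm (iii), Db (IV), Eb (V), Fm (vi), Gdim (vii°) — F minor is indeed vi.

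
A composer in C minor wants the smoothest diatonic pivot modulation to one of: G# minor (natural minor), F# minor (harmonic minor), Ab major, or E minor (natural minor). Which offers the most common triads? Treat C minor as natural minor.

Triads of C minor (natural minor): C minor (i), D diminished (ii°), Eb major (III), F minor (iv), G minor (v), Ab major (VI), Bb major (VII).
G# minor (natural minor) shares 0: none.
F# minor (harmonic minor) shares 0: none.
Ab major shares 4: Cm, Eb, Fm, Ab.
E minor (natural minor) shares 0: none.
The most common triads (4) are shared with Ab major.

Ab major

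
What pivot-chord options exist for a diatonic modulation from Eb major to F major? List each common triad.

Gm, Bb

Triads in Eb major: Eb (I), Fm (ii), Gm (iii), Ab (IV), Bb (V), Cm (vi), Ddim (vii°).
Triads in F major: F (I), Gm (ii), Am (iii), Bb (IV), C (V), Dm (vi), Edim (vii°).
Shared triads with their functions: Gm (iii in Eb major, ii in F major); Bb (V in Eb major, IV in F major).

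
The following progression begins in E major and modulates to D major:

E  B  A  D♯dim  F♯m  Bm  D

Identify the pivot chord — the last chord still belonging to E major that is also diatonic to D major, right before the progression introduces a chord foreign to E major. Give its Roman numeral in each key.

F♯m — ii in E major, iii in D major

Chords diatonic to E major: E, F♯m, G♯m, A, B, C♯m, D♯dim.
Reading the progression, the first chord not in that set is Bm, so the modulation leaves E major there.
The chord immediately before Bm is F♯m, which is diatonic to both keys: ii in E major and iii in D major.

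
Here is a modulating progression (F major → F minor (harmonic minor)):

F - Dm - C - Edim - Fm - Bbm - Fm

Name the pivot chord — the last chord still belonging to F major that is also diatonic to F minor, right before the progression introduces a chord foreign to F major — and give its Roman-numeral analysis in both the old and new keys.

Chords diatonic to F major: F, Gm, Am, Bb, C, Dm, Edim.
Reading the progression, the first chord not in that set is Fm, so the modulation leaves F major there.
The chord immediately before Fm is Edim, which is diatonic to both keys: vii° in F major and vii° in F minor.

Edim — vii° in F major, vii° in F minor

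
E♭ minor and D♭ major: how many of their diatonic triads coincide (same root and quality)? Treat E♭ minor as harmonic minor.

1

Diatonic triads of E♭ minor (harmonic minor): E♭ minor (i), F diminished (ii°), G♭ augmented (III+), A♭ minor (iv), B♭ major (V), C♭ major (VI), D diminished (vii°).
Diatonic triads of D♭ major: D♭ major (I), E♭ minor (ii), F minor (iii), G♭ major (IV), A♭ major (V), B♭ minor (vi), C diminished (vii°).
Matching root and quality in both lists: E♭ minor.
That gives 1 common triad.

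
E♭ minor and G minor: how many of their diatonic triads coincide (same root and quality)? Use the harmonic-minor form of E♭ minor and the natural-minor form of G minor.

Diatonic triads of E♭ minor (harmonic minor): E♭m (i), Fdim (ii°), G♭aug (III+), A♭m (iv), B♭ (V), C♭ (VI), Ddim (vii°).
Diatonic triads of G minor (natural minor): Gm (i), Adim (ii°), B♭ (III), Cm (iv), Dm (v), E♭ (VI), F (VII).
Matching root and quality in both lists: B♭.
That gives 1 common triad.

1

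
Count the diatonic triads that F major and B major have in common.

Diatonic triads of F major: F (I), Gm (ii), Am (iii), Bb (IV), C (V), Dm (vi), Edim (vii°).
Diatonic triads of B major: B (I), C#m (ii), D#m (iii), E (IV), F# (V), G#m (vi), A#dim (vii°).
No triad has the same root and quality in both keys.

0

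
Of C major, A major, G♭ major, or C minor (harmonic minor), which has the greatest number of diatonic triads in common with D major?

Triads of D major: D major (I), E minor (ii), F♯ minor (iii), G major (IV), A major (V), B minor (vi), C♯ diminished (vii°).
C major shares 2: Em, G.
A major shares 4: D, F♯m, A, Bm.
G♭ major shares 0: none.
C minor (harmonic minor) shares 1: G.
The most common triads (4) are shared with A major.

A major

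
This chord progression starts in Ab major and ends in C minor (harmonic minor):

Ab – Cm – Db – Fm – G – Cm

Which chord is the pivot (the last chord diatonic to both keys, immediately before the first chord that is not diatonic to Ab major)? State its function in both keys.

Chords diatonic to Ab major: Ab, Bbm, Cm, Db, Eb, Fm, Gdim.
Reading the progression, the first chord not in that set is G, so the modulation leaves Ab major there.
The chord immediately before G is Fm, which is diatonic to both keys: vi in Ab major and iv in C minor.

Fm — vi in Ab major, iv in C minor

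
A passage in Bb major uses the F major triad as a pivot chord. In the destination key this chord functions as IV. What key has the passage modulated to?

The numeral IV denotes a major triad on scale degree 4. With F on degree 4, the tonic of the new key is C.
Degree 4 carries a major triad in major keys, so the destination is C major.
Check: the diatonic triads of C major are C (I), Dm (ii), Em (iii), F (IV), G (V), Am (vi), Bdim (vii°) — F major is indeed IV.

C major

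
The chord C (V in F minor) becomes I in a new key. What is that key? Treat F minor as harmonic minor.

The numeral I denotes a major triad on scale degree 1. With C on degree 1, the tonic of the new key is C.
Degree 1 carries a major triad in major keys, so the destination is C major.
Check: the diatonic triads of C major are C (I), Dm (ii), Em (iii), F (IV), G (V), Am (vi), Bdim (vii°) — C is indeed I.

C major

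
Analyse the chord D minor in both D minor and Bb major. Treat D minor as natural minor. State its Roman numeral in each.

The scale of D minor (natural minor) is D E F G A Bb C; D is degree 1, and the triad built there (D-F-A) is minor, so it is i.
The scale of Bb major is Bb C D Eb F G A; D is degree 3, and the triad built there (D-F-A) is minor, so it is iii.

i in D minor; iii in Bb major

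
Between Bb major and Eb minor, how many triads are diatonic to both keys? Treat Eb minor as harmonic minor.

Diatonic triads of Bb major: Bb major (I), C minor (ii), D minor (iii), Eb major (IV), F major (V), G minor (vi), A diminished (vii°).
Diatonic triads of Eb minor (harmonic minor): Eb minor (i), F diminished (ii°), Gb augmented (III+), Ab minor (iv), Bb major (V), Cb major (VI), D diminished (vii°).
Matching root and quality in both lists: Bb major.
That gives 1 common triad.

1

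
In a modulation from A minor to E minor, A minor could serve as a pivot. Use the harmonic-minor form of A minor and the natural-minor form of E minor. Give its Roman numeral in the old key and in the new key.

The scale of A minor (harmonic minor) is A B C D E F G♯; A is degree 1, and the triad built there (A-C-E) is minor, so it is i.
The scale of E minor (natural minor) is E F♯ G A B C D; A is degree 4, and the triad built there (A-C-E) is minor, so it is iv.

i in A minor; iv in E minor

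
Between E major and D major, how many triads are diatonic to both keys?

Diatonic triads of E major: E major (I), F# minor (ii), G# minor (iii), A major (IV), B major (V), C# minor (vi), D# diminished (vii°).
Diatonic triads of D major: D major (I), E minor (ii), F# minor (iii), G major (IV), A major (V), B minor (vi), C# diminished (vii°).
Matching root and quality in both lists: F# minor, A major.
That gives 2 common triads.

2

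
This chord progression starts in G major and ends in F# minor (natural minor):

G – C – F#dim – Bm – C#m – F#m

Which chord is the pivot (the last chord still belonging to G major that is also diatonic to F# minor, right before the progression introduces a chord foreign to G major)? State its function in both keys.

Chords diatonic to G major: G, Am, Bm, C, D, Em, F#dim.
Reading the progression, the first chord not in that set is C#m, so the modulation leaves G major there.
The chord immediately before C#m is Bm, which is diatonic to both keys: iii in G major and iv in F# minor.

Bm — iii in G major, iv in F# minor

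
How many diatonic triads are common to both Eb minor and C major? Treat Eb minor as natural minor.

Diatonic triads of Eb minor (natural minor): Eb minor (i), F diminished (ii°), Gb major (III), Ab minor (iv), Bb minor (v), Cb major (VI), Db major (VII).
Diatonic triads of C major: C major (I), D minor (ii), E minor (iii), F major (IV), G major (V), A minor (vi), B diminished (vii°).
No triad has the same root and quality in both keys.

0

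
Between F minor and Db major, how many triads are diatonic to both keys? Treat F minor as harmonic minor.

3

Diatonic triads of F minor (harmonic minor): F minor (i), G diminished (ii°), Ab augmented (III+), Bb minor (iv), C major (V), Db major (VI), E diminished (vii°).
Diatonic triads of Db major: Db major (I), Eb minor (ii), F minor (iii), Gb major (IV), Ab major (V), Bb minor (vi), C diminished (vii°).
Matching root and quality in both lists: F minor, Bb minor, Db major.
That gives 3 common triads.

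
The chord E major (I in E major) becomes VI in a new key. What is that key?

G# minor

The numeral VI denotes a major triad on scale degree 6. With E on degree 6, the tonic of the new key is G#.
Degree 6 carries a major triad in minor keys, so the destination is G# minor.
Check: the diatonic triads of G# minor (natural minor) are G#m (i), A#dim (ii°), B (III), C#m (iv), D#m (v), E (VI), F# (VII) — E major is indeed VI.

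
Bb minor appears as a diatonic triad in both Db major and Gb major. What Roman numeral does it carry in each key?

vi in Db major; iii in Gb major

The scale of Db major is Db Eb F Gb Ab Bb C; Bb is degree 6, and the triad built there (Bb-Db-F) is minor, so it is vi.
The scale of Gb major is Gb Ab Bb Cb Db Eb F; Bb is degree 3, and the triad built there (Bb-Db-F) is minor, so it is iii.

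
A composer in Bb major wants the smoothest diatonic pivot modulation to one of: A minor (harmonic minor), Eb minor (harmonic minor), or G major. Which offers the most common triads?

Triads of Bb major: Bb (I), Cm (ii), Dm (iii), Eb (IV), F (V), Gm (vi), Adim (vii°).
A minor (harmonic minor) shares 2: Dm, F.
Eb minor (harmonic minor) shares 1: Bb.
G major shares 0: none.
The most common triads (2) are shared with A minor.

A minor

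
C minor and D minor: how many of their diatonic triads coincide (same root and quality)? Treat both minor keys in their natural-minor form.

Diatonic triads of C minor (natural minor): C minor (i), D diminished (ii°), Eb major (III), F minor (iv), G minor (v), Ab major (VI), Bb major (VII).
Diatonic triads of D minor (natural minor): D minor (i), E diminished (ii°), F major (III), G minor (iv), A minor (v), Bb major (VI), C major (VII).
Matching root and quality in both lists: G minor, Bb major.
That gives 2 common triads.

2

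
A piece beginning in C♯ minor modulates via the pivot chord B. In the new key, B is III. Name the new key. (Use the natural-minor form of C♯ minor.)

G♯ minor

The numeral III denotes a major triad on scale degree 3. With B on degree 3, the tonic of the new key is G♯.
Degree 3 carries a major triad in natural-minor keys, so the destination is G♯ minor.
Check: the diatonic triads of G♯ minor (natural minor) are G♯m (i), A♯dim (ii°), B (III), C♯m (iv), D♯m (v), E (VI), F♯ (VII) — B is indeed III.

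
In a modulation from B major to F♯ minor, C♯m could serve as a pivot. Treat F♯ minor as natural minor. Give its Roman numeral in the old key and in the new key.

ii in B major; v in F♯ minor

The scale of B major is B C♯ D♯ E F♯ G♯ A♯; C♯ is degree 2, and the triad built there (C♯-E-G♯) is minor, so it is ii.
The scale of F♯ minor (natural minor) is F♯ G♯ A B C♯ D E; C♯ is degree 5, and the triad built there (C♯-E-G♯) is minor, so it is v.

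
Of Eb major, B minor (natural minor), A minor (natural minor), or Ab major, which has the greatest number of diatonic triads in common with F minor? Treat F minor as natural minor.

Triads of F minor (natural minor): Fm (i), Gdim (ii°), Ab (III), Bbm (iv), Cm (v), Db (VI), Eb (VII).
Eb major shares 4: Fm, Ab, Cm, Eb.
B minor (natural minor) shares 0: none.
A minor (natural minor) shares 0: none.
Ab major shares 7: Fm, Gdim, Ab, Bbm, Cm, Db, Eb.
The most common triads (7) are shared with Ab major.

Ab major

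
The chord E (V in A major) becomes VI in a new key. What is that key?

The numeral VI denotes a major triad on scale degree 6. With E on degree 6, the tonic of the new key is G♯.
Degree 6 carries a major triad in minor keys, so the destination is G♯ minor.
Check: the diatonic triads of G♯ minor (natural minor) are G♯m (i), A♯dim (ii°), B (III), C♯m (iv), D♯m (v), E (VI), F♯ (VII) — E is indeed VI.

G♯ minor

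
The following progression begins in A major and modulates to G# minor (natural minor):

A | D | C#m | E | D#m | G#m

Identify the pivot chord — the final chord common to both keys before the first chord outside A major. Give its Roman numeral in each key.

E — V in A major, VI in G# minor

Chords diatonic to A major: A, Bm, C#m, D, E, F#m, G#dim.
Reading the progression, the first chord not in that set is D#m, so the modulation leaves A major there.
The chord immediately before D#m is E, which is diatonic to both keys: V in A major and VI in G# minor.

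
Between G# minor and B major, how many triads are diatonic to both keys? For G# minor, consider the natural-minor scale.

Diatonic triads of G# minor (natural minor): G#m (i), A#dim (ii°), B (III), C#m (iv), D#m (v), E (VI), F# (VII).
Diatonic triads of B major: B (I), C#m (ii), D#m (iii), E (IV), F# (V), G#m (vi), A#dim (vii°).
Matching root and quality in both lists: G#m, A#dim, B, C#m, D#m, E, F#.
That gives 7 common triads.

7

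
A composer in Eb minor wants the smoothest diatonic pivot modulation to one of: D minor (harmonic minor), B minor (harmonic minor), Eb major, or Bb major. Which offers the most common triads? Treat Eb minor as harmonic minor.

Triads of Eb minor (harmonic minor): Ebm (i), Fdim (ii°), Gbaug (III+), Abm (iv), Bb (V), Cb (VI), Ddim (vii°).
D minor (harmonic minor) shares 1: Bb.
B minor (harmonic minor) shares 0: none.
Eb major shares 2: Bb, Ddim.
Bb major shares 1: Bb.
The most common triads (2) are shared with Eb major.

Eb major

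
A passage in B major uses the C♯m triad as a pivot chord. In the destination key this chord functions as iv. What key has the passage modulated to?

The numeral iv denotes a minor triad on scale degree 4. With C♯ on degree 4, the tonic of the new key is G♯.
Degree 4 carries a minor triad in minor keys, so the destination is G♯ minor.
Check: the diatonic triads of G♯ minor (natural minor) are G♯m (i), A♯dim (ii°), B (III), C♯m (iv), D♯m (v), E (VI), F♯ (VII) — C♯m is indeed iv.

G♯ minor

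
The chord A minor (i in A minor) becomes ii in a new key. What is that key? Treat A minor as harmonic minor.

The numeral ii denotes a minor triad on scale degree 2. With A on degree 2, the tonic of the new key is G.
Degree 2 carries a minor triad in major keys, so the destination is G major.
Check: the diatonic triads of G major are G (I), Am (ii), Bm (iii), C (IV), D (V), Em (vi), F#dim (vii°) — A minor is indeed ii.

G major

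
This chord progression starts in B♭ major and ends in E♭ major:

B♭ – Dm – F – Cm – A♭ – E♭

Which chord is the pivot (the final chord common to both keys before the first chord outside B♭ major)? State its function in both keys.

Cm — ii in B♭ major, vi in E♭ major

Chords diatonic to B♭ major: B♭, Cm, Dm, E♭, F, Gm, Adim.
Reading the progression, the first chord not in that set is A♭, so the modulation leaves B♭ major there.
The chord immediately before A♭ is Cm, which is diatonic to both keys: ii in B♭ major and vi in E♭ major.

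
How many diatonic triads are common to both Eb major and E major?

Diatonic triads of Eb major: Eb (I), Fm (ii), Gm (iii), Ab (IV), Bb (V), Cm (vi), Ddim (vii°).
Diatonic triads of E major: E (I), F#m (ii), G#m (iii), A (IV), B (V), C#m (vi), D#dim (vii°).
No triad has the same root and quality in both keys.

0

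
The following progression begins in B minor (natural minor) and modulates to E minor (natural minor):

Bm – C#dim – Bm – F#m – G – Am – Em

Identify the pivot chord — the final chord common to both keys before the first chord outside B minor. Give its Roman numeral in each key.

Chords diatonic to B minor: Bm, C#dim, D, Em, F#m, G, A.
Reading the progression, the first chord not in that set is Am, so the modulation leaves B minor there.
The chord immediately before Am is G, which is diatonic to both keys: VI in B minor and III in E minor.

G — VI in B minor, III in E minor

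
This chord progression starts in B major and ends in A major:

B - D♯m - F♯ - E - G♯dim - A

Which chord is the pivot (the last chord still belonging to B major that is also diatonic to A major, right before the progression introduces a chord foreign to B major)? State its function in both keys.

Chords diatonic to B major: B, C♯m, D♯m, E, F♯, G♯m, A♯dim.
Reading the progression, the first chord not in that set is G♯dim, so the modulation leaves B major there.
The chord immediately before G♯dim is E, which is diatonic to both keys: IV in B major and V in A major.

E — IV in B major, V in A major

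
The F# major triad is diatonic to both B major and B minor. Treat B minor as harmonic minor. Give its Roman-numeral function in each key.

V in B major; V in B minor

The scale of B major is B C# D# E F# G# A#; F# is degree 5, and the triad built there (F#-A#-C#) is major, so it is V.
The scale of B minor (harmonic minor) is B C# D E F# G A#; F# is degree 5, and the triad built there (F#-A#-C#) is major, so it is V.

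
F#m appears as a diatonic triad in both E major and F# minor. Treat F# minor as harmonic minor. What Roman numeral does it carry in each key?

ii in E major; i in F# minor

The scale of E major is E F# G# A B C# D#; F# is degree 2, and the triad built there (F#-A-C#) is minor, so it is ii.
The scale of F# minor (harmonic minor) is F# G# A B C# D E#; F# is degree 1, and the triad built there (F#-A-C#) is minor, so it is i.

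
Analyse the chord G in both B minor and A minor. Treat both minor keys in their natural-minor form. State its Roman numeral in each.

The scale of B minor (natural minor) is B C# D E F# G A; G is degree 6, and the triad built there (G-B-D) is major, so it is VI.
The scale of A minor (natural minor) is A B C D E F G; G is degree 7, and the triad built there (G-B-D) is major, so it is VII.

VI in B minor; VII in A minor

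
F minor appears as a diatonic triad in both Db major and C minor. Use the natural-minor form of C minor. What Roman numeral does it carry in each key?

The scale of Db major is Db Eb F Gb Ab Bb C; F is degree 3, and the triad built there (F-Ab-C) is minor, so it is iii.
The scale of C minor (natural minor) is C D Eb F G Ab Bb; F is degree 4, and the triad built there (F-Ab-C) is minor, so it is iv.

iii in Db major; iv in C minor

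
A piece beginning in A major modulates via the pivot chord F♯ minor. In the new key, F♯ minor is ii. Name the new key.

The numeral ii denotes a minor triad on scale degree 2. With F♯ on degree 2, the tonic of the new key is E.
Degree 2 carries a minor triad in major keys, so the destination is E major.
Check: the diatonic triads of E major are E (I), F♯m (ii), G♯m (iii), A (IV), B (V), C♯m (vi), D♯dim (vii°) — F♯ minor is indeed ii.

E major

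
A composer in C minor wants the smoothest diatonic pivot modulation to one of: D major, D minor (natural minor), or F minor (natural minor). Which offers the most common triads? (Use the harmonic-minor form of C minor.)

F minor

Triads of C minor (harmonic minor): C minor (i), D diminished (ii°), Eb augmented (III+), F minor (iv), G major (V), Ab major (VI), B diminished (vii°).
D major shares 1: G.
D minor (natural minor) shares 0: none.
F minor (natural minor) shares 3: Cm, Fm, Ab.
The most common triads (3) are shared with F minor.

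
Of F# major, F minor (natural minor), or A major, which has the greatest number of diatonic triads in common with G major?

A major

Triads of G major: G major (I), A minor (ii), B minor (iii), C major (IV), D major (V), E minor (vi), F# diminished (vii°).
F# major shares 0: none.
F minor (natural minor) shares 0: none.
A major shares 2: Bm, D.
The most common triads (2) are shared with A major.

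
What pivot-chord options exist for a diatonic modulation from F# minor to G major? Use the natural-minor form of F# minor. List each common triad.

Bm, D

Triads in F# minor (natural minor): F#m (i), G#dim (ii°), A (III), Bm (iv), C#m (v), D (VI), E (VII).
Triads in G major: G (I), Am (ii), Bm (iii), C (IV), D (V), Em (vi), F#dim (vii°).
Shared triads with their functions: Bm (iv in F# minor, iii in G major); D (VI in F# minor, V in G major).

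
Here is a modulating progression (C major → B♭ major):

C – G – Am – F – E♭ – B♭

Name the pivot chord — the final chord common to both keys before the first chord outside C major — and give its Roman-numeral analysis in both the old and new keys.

Chords diatonic to C major: C, Dm, Em, F, G, Am, Bdim.
Reading the progression, the first chord not in that set is E♭, so the modulation leaves C major there.
The chord immediately before E♭ is F, which is diatonic to both keys: IV in C major and V in B♭ major.

F — IV in C major, V in B♭ major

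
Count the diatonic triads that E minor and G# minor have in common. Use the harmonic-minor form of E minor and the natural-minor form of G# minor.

Diatonic triads of E minor (harmonic minor): E minor (i), F# diminished (ii°), G augmented (III+), A minor (iv), B major (V), C major (VI), D# diminished (vii°).
Diatonic triads of G# minor (natural minor): G# minor (i), A# diminished (ii°), B major (III), C# minor (iv), D# minor (v), E major (VI), F# major (VII).
Matching root and quality in both lists: B major.
That gives 1 common triad.

1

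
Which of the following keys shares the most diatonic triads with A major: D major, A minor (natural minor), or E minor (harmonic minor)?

Triads of A major: A (I), Bm (ii), C#m (iii), D (IV), E (V), F#m (vi), G#dim (vii°).
D major shares 4: A, Bm, D, F#m.
A minor (natural minor) shares 0: none.
E minor (harmonic minor) shares 0: none.
The most common triads (4) are shared with D major.

D major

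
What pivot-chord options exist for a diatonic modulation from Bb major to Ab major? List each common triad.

Cm, Eb

Triads in Bb major: Bb (I), Cm (ii), Dm (iii), Eb (IV), F (V), Gm (vi), Adim (vii°).
Triads in Ab major: Ab (I), Bbm (ii), Cm (iii), Db (IV), Eb (V), Fm (vi), Gdim (vii°).
Shared triads with their functions: Cm (ii in Bb major, iii in Ab major); Eb (IV in Bb major, V in Ab major).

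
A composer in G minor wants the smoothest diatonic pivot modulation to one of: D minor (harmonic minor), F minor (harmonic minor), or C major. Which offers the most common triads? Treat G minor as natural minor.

D minor

Triads of G minor (natural minor): G minor (i), A diminished (ii°), Bb major (III), C minor (iv), D minor (v), Eb major (VI), F major (VII).
D minor (harmonic minor) shares 3: Gm, Bb, Dm.
F minor (harmonic minor) shares 0: none.
C major shares 2: Dm, F.
The most common triads (3) are shared with D minor.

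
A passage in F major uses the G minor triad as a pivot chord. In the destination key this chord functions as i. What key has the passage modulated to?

G minor

The numeral i denotes a minor triad on scale degree 1. With G on degree 1, the tonic of the new key is G.
Degree 1 carries a minor triad in minor keys, so the destination is G minor.
Check: the diatonic triads of G minor (natural minor) are Gm (i), Adim (ii°), Bb (III), Cm (iv), Dm (v), Eb (VI), F (VII) — G minor is indeed i.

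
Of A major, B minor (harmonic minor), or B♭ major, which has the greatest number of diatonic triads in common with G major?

Triads of G major: G (I), Am (ii), Bm (iii), C (IV), D (V), Em (vi), F♯dim (vii°).
A major shares 2: Bm, D.
B minor (harmonic minor) shares 3: G, Bm, Em.
B♭ major shares 0: none.
The most common triads (3) are shared with B minor.

B minor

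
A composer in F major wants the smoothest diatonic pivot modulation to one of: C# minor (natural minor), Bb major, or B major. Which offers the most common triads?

Bb major

Triads of F major: F (I), Gm (ii), Am (iii), Bb (IV), C (V), Dm (vi), Edim (vii°).
C# minor (natural minor) shares 0: none.
Bb major shares 4: F, Gm, Bb, Dm.
B major shares 0: none.
The most common triads (4) are shared with Bb major.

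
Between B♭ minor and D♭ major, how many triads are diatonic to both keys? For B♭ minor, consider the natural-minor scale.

7

Diatonic triads of B♭ minor (natural minor): B♭ minor (i), C diminished (ii°), D♭ major (III), E♭ minor (iv), F minor (v), G♭ major (VI), A♭ major (VII).
Diatonic triads of D♭ major: D♭ major (I), E♭ minor (ii), F minor (iii), G♭ major (IV), A♭ major (V), B♭ minor (vi), C diminished (vii°).
Matching root and quality in both lists: B♭ minor, C diminished, D♭ major, E♭ minor, F minor, G♭ major, A♭ major.
That gives 7 common triads.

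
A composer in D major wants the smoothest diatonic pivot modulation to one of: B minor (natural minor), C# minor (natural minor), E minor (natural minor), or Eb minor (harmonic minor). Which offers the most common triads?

B minor

Triads of D major: D major (I), E minor (ii), F# minor (iii), G major (IV), A major (V), B minor (vi), C# diminished (vii°).
B minor (natural minor) shares 7: D, Em, F#m, G, A, Bm, C#dim.
C# minor (natural minor) shares 2: F#m, A.
E minor (natural minor) shares 4: D, Em, G, Bm.
Eb minor (harmonic minor) shares 0: none.
The most common triads (7) are shared with B minor.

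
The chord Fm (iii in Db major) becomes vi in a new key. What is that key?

Ab major

The numeral vi denotes a minor triad on scale degree 6. With F on degree 6, the tonic of the new key is Ab.
Degree 6 carries a minor triad in major keys, so the destination is Ab major.
Check: the diatonic triads of Ab major are Ab (I), Bbm (ii), Cm (iii), Db (IV), Eb (V), Fm (vi), Gdim (vii°) — Fm is indeed vi.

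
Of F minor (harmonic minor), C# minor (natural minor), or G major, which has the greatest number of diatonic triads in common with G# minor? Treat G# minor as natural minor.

C# minor

Triads of G# minor (natural minor): G# minor (i), A# diminished (ii°), B major (III), C# minor (iv), D# minor (v), E major (VI), F# major (VII).
F minor (harmonic minor) shares 0: none.
C# minor (natural minor) shares 4: G#m, B, C#m, E.
G major shares 0: none.
The most common triads (4) are shared with C# minor.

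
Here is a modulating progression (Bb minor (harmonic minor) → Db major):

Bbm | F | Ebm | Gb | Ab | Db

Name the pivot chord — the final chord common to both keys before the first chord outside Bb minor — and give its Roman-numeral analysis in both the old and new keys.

Gb — VI in Bb minor, IV in Db major

Chords diatonic to Bb minor: Bbm, Cdim, Dbaug, Ebm, F, Gb, Adim.
Reading the progression, the first chord not in that set is Ab, so the modulation leaves Bb minor there.
The chord immediately before Ab is Gb, which is diatonic to both keys: VI in Bb minor and IV in Db major.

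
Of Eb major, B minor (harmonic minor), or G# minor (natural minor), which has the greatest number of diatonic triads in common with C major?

B minor

Triads of C major: C major (I), D minor (ii), E minor (iii), F major (IV), G major (V), A minor (vi), B diminished (vii°).
Eb major shares 0: none.
B minor (harmonic minor) shares 2: Em, G.
G# minor (natural minor) shares 0: none.
The most common triads (2) are shared with B minor.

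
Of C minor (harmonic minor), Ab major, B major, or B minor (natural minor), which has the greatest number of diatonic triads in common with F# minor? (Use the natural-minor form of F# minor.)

B minor

Triads of F# minor (natural minor): F# minor (i), G# diminished (ii°), A major (III), B minor (iv), C# minor (v), D major (VI), E major (VII).
C minor (harmonic minor) shares 0: none.
Ab major shares 0: none.
B major shares 2: C#m, E.
B minor (natural minor) shares 4: F#m, A, Bm, D.
The most common triads (4) are shared with B minor.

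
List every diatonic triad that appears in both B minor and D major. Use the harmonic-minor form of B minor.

Bm, C#dim, Em, G

Triads in B minor (harmonic minor): B minor (i), C# diminished (ii°), D augmented (III+), E minor (iv), F# major (V), G major (VI), A# diminished (vii°).
Triads in D major: D major (I), E minor (ii), F# minor (iii), G major (IV), A major (V), B minor (vi), C# diminished (vii°).
Shared triads with their functions: B minor (i in B minor, vi in D major); C# diminished (ii° in B minor, vii° in D major); E minor (iv in B minor, ii in D major); G major (VI in B minor, IV in D major).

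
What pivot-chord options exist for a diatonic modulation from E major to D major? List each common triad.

F#m, A

Triads in E major: E (I), F#m (ii), G#m (iii), A (IV), B (V), C#m (vi), D#dim (vii°).
Triads in D major: D (I), Em (ii), F#m (iii), G (IV), A (V), Bm (vi), C#dim (vii°).
Shared triads with their functions: F#m (ii in E major, iii in D major); A (IV in E major, V in D major).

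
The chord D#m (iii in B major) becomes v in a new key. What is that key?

G# minor

The numeral v denotes a minor triad on scale degree 5. With D# on degree 5, the tonic of the new key is G#.
Degree 5 carries a minor triad in natural-minor keys, so the destination is G# minor.
Check: the diatonic triads of G# minor (natural minor) are G#m (i), A#dim (ii°), B (III), C#m (iv), D#m (v), E (VI), F# (VII) — D#m is indeed v.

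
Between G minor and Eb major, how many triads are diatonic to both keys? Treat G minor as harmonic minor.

3

Diatonic triads of G minor (harmonic minor): G minor (i), A diminished (ii°), Bb augmented (III+), C minor (iv), D major (V), Eb major (VI), F# diminished (vii°).
Diatonic triads of Eb major: Eb major (I), F minor (ii), G minor (iii), Ab major (IV), Bb major (V), C minor (vi), D diminished (vii°).
Matching root and quality in both lists: G minor, C minor, Eb major.
That gives 3 common triads.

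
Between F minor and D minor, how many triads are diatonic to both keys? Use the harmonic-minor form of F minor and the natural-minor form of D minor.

Diatonic triads of F minor (harmonic minor): F minor (i), G diminished (ii°), Ab augmented (III+), Bb minor (iv), C major (V), Db major (VI), E diminished (vii°).
Diatonic triads of D minor (natural minor): D minor (i), E diminished (ii°), F major (III), G minor (iv), A minor (v), Bb major (VI), C major (VII).
Matching root and quality in both lists: C major, E diminished.
That gives 2 common triads.

2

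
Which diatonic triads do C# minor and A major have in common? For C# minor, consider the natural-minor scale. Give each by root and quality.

C#m, E, F#m, A

Triads in C# minor (natural minor): C#m (i), D#dim (ii°), E (III), F#m (iv), G#m (v), A (VI), B (VII).
Triads in A major: A (I), Bm (ii), C#m (iii), D (IV), E (V), F#m (vi), G#dim (vii°).
Shared triads with their functions: C#m (i in C# minor, iii in A major); E (III in C# minor, V in A major); F#m (iv in C# minor, vi in A major); A (VI in C# minor, I in A major).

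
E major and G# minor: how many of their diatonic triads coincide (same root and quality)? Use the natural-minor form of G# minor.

4

Diatonic triads of E major: E (I), F#m (ii), G#m (iii), A (IV), B (V), C#m (vi), D#dim (vii°).
Diatonic triads of G# minor (natural minor): G#m (i), A#dim (ii°), B (III), C#m (iv), D#m (v), E (VI), F# (VII).
Matching root and quality in both lists: E, G#m, B, C#m.
That gives 4 common triads.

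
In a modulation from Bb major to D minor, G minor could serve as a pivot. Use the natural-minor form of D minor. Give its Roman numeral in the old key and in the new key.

vi in Bb major; iv in D minor

The scale of Bb major is Bb C D Eb F G A; G is degree 6, and the triad built there (G-Bb-D) is minor, so it is vi.
The scale of D minor (natural minor) is D E F G A Bb C; G is degree 4, and the triad built there (G-Bb-D) is minor, so it is iv.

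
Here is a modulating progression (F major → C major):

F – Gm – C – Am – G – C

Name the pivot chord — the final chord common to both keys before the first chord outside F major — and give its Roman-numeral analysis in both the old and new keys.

Am — iii in F major, vi in C major

Chords diatonic to F major: F, Gm, Am, Bb, C, Dm, Edim.
Reading the progression, the first chord not in that set is G, so the modulation leaves F major there.
The chord immediately before G is Am, which is diatonic to both keys: iii in F major and vi in C major.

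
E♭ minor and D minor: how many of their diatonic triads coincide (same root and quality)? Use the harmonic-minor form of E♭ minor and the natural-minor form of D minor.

Diatonic triads of E♭ minor (harmonic minor): E♭m (i), Fdim (ii°), G♭aug (III+), A♭m (iv), B♭ (V), C♭ (VI), Ddim (vii°).
Diatonic triads of D minor (natural minor): Dm (i), Edim (ii°), F (III), Gm (iv), Am (v), B♭ (VI), C (VII).
Matching root and quality in both lists: B♭.
That gives 1 common triad.

1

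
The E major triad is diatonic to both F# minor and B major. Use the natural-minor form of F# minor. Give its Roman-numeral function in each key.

VII in F# minor; IV in B major

The scale of F# minor (natural minor) is F# G# A B C# D E; E is degree 7, and the triad built there (E-G#-B) is major, so it is VII.
The scale of B major is B C# D# E F# G# A#; E is degree 4, and the triad built there (E-G#-B) is major, so it is IV.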